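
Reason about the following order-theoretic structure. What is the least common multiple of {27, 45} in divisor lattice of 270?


In a divisor lattice, join = lcm (least common multiple).
Compute lcm iteratively: start with first element, then lcm(current, next).
Elements: [27, 45]
lcm(27,45) = 135
Final lcm = 135


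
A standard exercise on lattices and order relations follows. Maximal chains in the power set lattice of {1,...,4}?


A maximal chain goes from the minimum element to a maximal element via cover relations.
Counting all min-to-max paths in the cover graph.
Total maximal chains: 24


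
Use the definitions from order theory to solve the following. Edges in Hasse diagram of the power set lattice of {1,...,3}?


A cover relation a -< b holds when a < b with no c strictly between.
Cover relations:
  {} -< {1}
  {} -< {2}
  {} -< {3}
  {1} -< {1,2}
  {1} -< {1,3}
  {2} -< {1,2}
  {2} -< {2,3}
  {3} -< {1,3}
  ...4 more
Total: 12


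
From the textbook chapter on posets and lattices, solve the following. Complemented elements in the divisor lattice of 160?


An element a is complemented if some b has a meet b = bottom, a join b = top.
a is complemented iff gcd(a, n/a)=1, i.e. a is a unitary divisor of 160.
Complemented elements: 1, 5, 32, 160
Count: 4


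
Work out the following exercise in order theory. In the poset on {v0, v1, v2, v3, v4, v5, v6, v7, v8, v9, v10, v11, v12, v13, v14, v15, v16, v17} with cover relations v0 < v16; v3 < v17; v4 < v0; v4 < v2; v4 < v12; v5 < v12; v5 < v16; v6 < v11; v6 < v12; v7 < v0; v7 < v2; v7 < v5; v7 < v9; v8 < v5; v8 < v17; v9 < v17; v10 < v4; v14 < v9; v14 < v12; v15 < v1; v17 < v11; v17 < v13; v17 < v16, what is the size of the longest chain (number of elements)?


A chain is a totally ordered subset; we count the number of elements in a maximum chain.
Compute, for each element x, the size of the longest chain ending at x:
  v3: 1
  v6: 1
  v7: 1
  v8: 1
  v10: 1
  v14: 1
  ...
A maximum chain: v7 < v9 < v17 < v11
Number of elements in the longest chain: 4


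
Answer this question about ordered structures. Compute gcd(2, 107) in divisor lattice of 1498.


In a divisor lattice, meet = gcd (greatest common divisor).
By Euclidean algorithm or factoring: gcd(2,107) = 1


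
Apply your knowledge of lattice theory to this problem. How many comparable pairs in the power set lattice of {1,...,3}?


A comparable pair {a,b} has a < b or b < a in the order.
Count unordered pairs where one element is strictly below the other.
Examples: {{},{1}}, {{},{2}}, {{},{3}}, {{},{1,2}}, ...
Total comparable pairs: 19


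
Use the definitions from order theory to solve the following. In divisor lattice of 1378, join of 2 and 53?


In a divisor lattice, join = lcm (least common multiple).
gcd(2,53) = 1
lcm(2,53) = 2*53/gcd = 106/1 = 106


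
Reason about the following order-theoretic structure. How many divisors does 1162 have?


Divisors of 1162: [1, 2, 7, 14, 83, 166, 581, 1162]
Count: 8


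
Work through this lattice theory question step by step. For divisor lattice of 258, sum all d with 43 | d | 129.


Interval [43,129] in divisors of 258: [43, 129]
Sum = 172


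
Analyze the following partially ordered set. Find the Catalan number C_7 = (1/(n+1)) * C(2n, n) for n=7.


C(n) = C(2n, n) / (n+1).
C(14, 7) = 3432
C(7) = 3432 / 8 = 429


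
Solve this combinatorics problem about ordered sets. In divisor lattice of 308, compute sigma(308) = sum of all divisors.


sigma(n) = sum of divisors.
Divisors of 308: [1, 2, 4, 7, 11, 14, 22, 28, 44, 77, 154, 308]
Sum = 672


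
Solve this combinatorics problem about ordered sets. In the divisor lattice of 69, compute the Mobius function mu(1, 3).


In a divisor lattice, mu(a,b) = mu(b/a) where mu is the classical Mobius function.
b/a = 3/1 = 3
Prime factorization of 3: primes [3]
3 is squarefree with 1 prime factor(s), so mu(3) = (-1)^1 = -1


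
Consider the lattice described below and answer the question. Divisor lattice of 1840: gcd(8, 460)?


Meet=gcd.
gcd(8,460)=4


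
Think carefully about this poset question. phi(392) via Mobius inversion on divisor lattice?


phi(n) = n * prod_{p|n} (1 - 1/p).
Prime divisors of 392: [2, 7]
phi(392) = 392 * (1 - 1/2) * (1 - 1/7)
phi(392) = 168


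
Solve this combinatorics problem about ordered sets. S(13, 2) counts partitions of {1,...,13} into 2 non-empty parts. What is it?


S(n,k) = k*S(n-1,k) + S(n-1,k-1).
S(12,2) = 2047, S(12,1) = 1
S(13,2) = 2*2047 + 1 = 4094 + 1
S(13,2) = 4095


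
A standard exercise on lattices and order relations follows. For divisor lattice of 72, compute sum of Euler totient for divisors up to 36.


Divisors of 72 up to 36: [1, 2, 3, 4, 6, 8, 9, 12, 18, 24, 36]
phi values: [1, 1, 2, 2, 2, 4, 6, 4, 6, 8, 12]
Sum = 48


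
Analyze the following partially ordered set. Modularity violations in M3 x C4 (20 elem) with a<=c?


Modular law: if a <= c then a v (b ^ c) = (a v b) ^ c.
Check all triples (a,b,c) with a <= c among 20 elements.
This lattice is modular (diamonds M_m and their chain-products are modular).
Total violating triples: 0


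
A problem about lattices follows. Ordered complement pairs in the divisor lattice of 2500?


Complement pair (a,b): a meet b = bottom, a join b = top.
Here: gcd(a,b)=1 and lcm(a,b)=2500, i.e. a*b=2500 with a,b coprime.
Pairs found: (1,2500), (4,625), (625,4), (2500,1)
Total ordered pairs: 4


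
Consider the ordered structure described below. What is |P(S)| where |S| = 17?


Power set = 2^n.
2^17 = 131072


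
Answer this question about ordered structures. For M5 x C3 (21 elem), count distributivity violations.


Distributive law: a ^ (b v c) = (a ^ b) v (a ^ c).
Check all 21^3 = 9261 ordered triples (a,b,c).
  e.g. a=(a1,0), b=(a2,0), c=(a3,0): lhs=(a1,0) != rhs=(0,0)
  e.g. a=(a1,0), b=(a2,0), c=(a3,1): lhs=(a1,0) != rhs=(0,0)
Total violating triples: 1620


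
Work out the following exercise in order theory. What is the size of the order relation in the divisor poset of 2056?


The order relation is {(a,b) : a <= b}, reflexive so it includes (a,a).
Examples: (1,1), (1,1028), (1,2), (1,2056), (1,257), ...
Total ordered pairs: 30


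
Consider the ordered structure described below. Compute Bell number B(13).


B(n) = number of set partitions of an n-element set.
B(n) satisfies the recurrence: B(n+1) = sum_k C(n,k)*B(k).
B(13) = 27644437


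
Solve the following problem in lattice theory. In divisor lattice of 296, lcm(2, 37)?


Join=lcm.
gcd(2,37)=1
lcm=74


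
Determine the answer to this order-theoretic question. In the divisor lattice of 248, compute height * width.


Height = length of longest chain minus 1; width = size of largest antichain.
A maximum chain: 1 | 31 | 62 | 124 | 248  (height 4).
A maximum antichain: {2, 31}  (width 2).
Product = 4 * 2 = 8


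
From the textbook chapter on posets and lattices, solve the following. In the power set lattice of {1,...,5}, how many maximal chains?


A maximal chain goes from the minimum element to a maximal element via cover relations.
Counting all min-to-max paths in the cover graph.
Total maximal chains: 120


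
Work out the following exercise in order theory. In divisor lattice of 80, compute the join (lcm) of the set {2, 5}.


In a divisor lattice, join = lcm (least common multiple).
Compute lcm iteratively: start with first element, then lcm(current, next).
Elements: [2, 5]
lcm(2,5) = 10
Final lcm = 10


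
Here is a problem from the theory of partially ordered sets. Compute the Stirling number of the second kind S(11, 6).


S(n,k) = k*S(n-1,k) + S(n-1,k-1).
S(10,6) = 22827, S(10,5) = 42525
S(11,6) = 6*22827 + 42525 = 136962 + 42525
S(11,6) = 179487


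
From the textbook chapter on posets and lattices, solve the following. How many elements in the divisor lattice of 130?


Divisors of 130: [1, 2, 5, 10, 13, 26, 65, 130]
Count: 8


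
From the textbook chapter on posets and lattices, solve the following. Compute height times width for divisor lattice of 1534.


Height = length of longest chain minus 1; width = size of largest antichain.
A maximum chain: 1 | 59 | 767 | 1534  (height 3).
A maximum antichain: {2, 13, 59}  (width 3).
Product = 3 * 3 = 9


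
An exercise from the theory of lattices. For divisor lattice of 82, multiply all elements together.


Divisors of 82: [1, 2, 41, 82]
Product = n^(d(n)/2) = 82^(4/2)
Product = 6724


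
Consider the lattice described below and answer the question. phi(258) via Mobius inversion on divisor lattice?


phi(n) = n * prod_{p|n} (1 - 1/p).
Prime divisors of 258: [2, 3, 43]
phi(258) = 258 * (1 - 1/2) * (1 - 1/3) * (1 - 1/43)
phi(258) = 84


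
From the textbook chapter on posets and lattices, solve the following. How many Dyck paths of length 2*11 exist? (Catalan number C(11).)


C(n) = C(2n, n) / (n+1).
C(22, 11) = 705432
C(11) = 705432 / 12 = 58786


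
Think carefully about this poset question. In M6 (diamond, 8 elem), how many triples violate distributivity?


Distributive law: a ^ (b v c) = (a ^ b) v (a ^ c).
Check all 8^3 = 512 ordered triples (a,b,c).
  e.g. a=a1, b=a2, c=a3: lhs=a1 != rhs=0
  e.g. a=a1, b=a2, c=a4: lhs=a1 != rhs=0
Total violating triples: 120


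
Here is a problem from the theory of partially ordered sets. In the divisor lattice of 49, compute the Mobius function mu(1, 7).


In a divisor lattice, mu(a,b) = mu(b/a) where mu is the classical Mobius function.
b/a = 7/1 = 7
Prime factorization of 7: primes [7]
7 is squarefree with 1 prime factor(s), so mu(7) = (-1)^1 = -1


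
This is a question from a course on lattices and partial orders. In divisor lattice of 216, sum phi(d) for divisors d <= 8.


Divisors of 216 up to 8: [1, 2, 3, 4, 6, 8]
phi values: [1, 1, 2, 2, 2, 4]
Sum = 12


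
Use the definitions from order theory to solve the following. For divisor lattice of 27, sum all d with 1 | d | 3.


Interval [1,3] in divisors of 27: [1, 3]
Sum = 4


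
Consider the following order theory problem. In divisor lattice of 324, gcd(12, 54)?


Meet=gcd.
gcd(12,54)=6


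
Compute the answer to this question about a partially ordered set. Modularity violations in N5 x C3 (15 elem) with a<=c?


Modular law: if a <= c then a v (b ^ c) = (a v b) ^ c.
Check all triples (a,b,c) with a <= c among 15 elements.
  e.g. a=(a,0), b=(c,0), c=(b,0): lhs=(a,0) != rhs=(b,0)
  e.g. a=(a,0), b=(c,1), c=(b,0): lhs=(a,0) != rhs=(b,0)
Total violating triples: 18


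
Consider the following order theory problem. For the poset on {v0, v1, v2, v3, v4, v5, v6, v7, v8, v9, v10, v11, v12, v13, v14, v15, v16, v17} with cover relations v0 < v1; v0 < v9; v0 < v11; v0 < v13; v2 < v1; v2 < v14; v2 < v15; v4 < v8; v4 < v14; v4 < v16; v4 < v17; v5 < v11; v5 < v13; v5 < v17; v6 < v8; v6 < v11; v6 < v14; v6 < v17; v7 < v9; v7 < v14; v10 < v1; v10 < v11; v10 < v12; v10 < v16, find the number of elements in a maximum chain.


A chain is a totally ordered subset; we count the number of elements in a maximum chain.
Compute, for each element x, the size of the longest chain ending at x:
  v0: 1
  v2: 1
  v3: 1
  v4: 1
  v5: 1
  v6: 1
  ...
A maximum chain: v0 < v1
Number of elements in the longest chain: 2


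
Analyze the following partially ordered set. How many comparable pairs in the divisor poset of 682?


A comparable pair {a,b} has a < b or b < a in the order.
Count unordered pairs where one element is strictly below the other.
Examples: {1,2}, {1,11}, {1,22}, {1,31}, ...
Total comparable pairs: 19


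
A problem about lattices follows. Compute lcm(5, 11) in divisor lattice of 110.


In a divisor lattice, join = lcm (least common multiple).
gcd(5,11) = 1
lcm(5,11) = 5*11/gcd = 55/1 = 55


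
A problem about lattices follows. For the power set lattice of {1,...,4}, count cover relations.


A cover relation a -< b holds when a < b with no c strictly between.
Cover relations:
  {} -< {1}
  {} -< {2}
  {} -< {3}
  {} -< {4}
  {1} -< {1,2}
  {1} -< {1,3}
  {1} -< {1,4}
  {2} -< {1,2}
  ...24 more
Total: 32


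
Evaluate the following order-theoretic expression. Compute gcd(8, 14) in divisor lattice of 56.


In a divisor lattice, meet = gcd (greatest common divisor).
By Euclidean algorithm or factoring: gcd(8,14) = 2


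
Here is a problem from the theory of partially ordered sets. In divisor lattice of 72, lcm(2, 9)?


Join=lcm.
gcd(2,9)=1
lcm=18


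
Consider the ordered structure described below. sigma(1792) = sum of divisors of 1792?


sigma(n) = sum of divisors.
Divisors of 1792: [1, 2, 4, 7, 8, 14, 16, 28, 32, 56, 64, 112, 128, 224, 256, 448, 896, 1792]
Sum = 4088


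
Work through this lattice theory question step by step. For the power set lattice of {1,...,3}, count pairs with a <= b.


The order relation is {(a,b) : a <= b}, reflexive so it includes (a,a).
Examples: ({},{}), ({},{1,2}), ({},{1,2,3}), ({},{1,3}), ({},{1}), ...
Total ordered pairs: 27


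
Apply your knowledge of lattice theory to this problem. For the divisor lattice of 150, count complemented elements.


An element a is complemented if some b has a meet b = bottom, a join b = top.
a is complemented iff gcd(a, n/a)=1, i.e. a is a unitary divisor of 150.
Complemented elements: 1, 2, 3, 6, 25, 50, ... (2 more)
Count: 8


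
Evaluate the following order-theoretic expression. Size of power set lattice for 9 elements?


Power set = 2^n.
2^9 = 512


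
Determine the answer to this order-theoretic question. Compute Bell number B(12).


B(n) = number of set partitions of an n-element set.
B(n) satisfies the recurrence: B(n+1) = sum_k C(n,k)*B(k).
B(12) = 4213597


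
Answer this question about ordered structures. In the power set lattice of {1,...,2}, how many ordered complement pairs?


Complement pair (a,b): a meet b = bottom, a join b = top.
Here: A intersect B = {} and A union B = {1,...,2}.
Pairs found: ({},{1,2}), ({1},{2}), ({2},{1}), ({1,2},{})
Total ordered pairs: 4


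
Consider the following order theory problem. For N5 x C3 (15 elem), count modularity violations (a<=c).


Modular law: if a <= c then a v (b ^ c) = (a v b) ^ c.
Check all triples (a,b,c) with a <= c among 15 elements.
  e.g. a=(a,0), b=(c,0), c=(b,0): lhs=(a,0) != rhs=(b,0)
  e.g. a=(a,0), b=(c,1), c=(b,0): lhs=(a,0) != rhs=(b,0)
Total violating triples: 18


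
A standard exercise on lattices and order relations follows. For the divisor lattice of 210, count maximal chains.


A maximal chain goes from the minimum element to a maximal element via cover relations.
Counting all min-to-max paths in the cover graph.
Total maximal chains: 24


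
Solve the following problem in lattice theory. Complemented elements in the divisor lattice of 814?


An element a is complemented if some b has a meet b = bottom, a join b = top.
a is complemented iff gcd(a, n/a)=1, i.e. a is a unitary divisor of 814.
Complemented elements: 1, 2, 11, 22, 37, 74, ... (2 more)
Count: 8


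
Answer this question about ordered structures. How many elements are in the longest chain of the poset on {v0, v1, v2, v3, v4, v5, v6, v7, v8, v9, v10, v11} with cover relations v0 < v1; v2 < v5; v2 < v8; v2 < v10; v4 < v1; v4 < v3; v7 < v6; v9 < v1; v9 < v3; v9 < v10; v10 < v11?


A chain is a totally ordered subset; we count the number of elements in a maximum chain.
Compute, for each element x, the size of the longest chain ending at x:
  v0: 1
  v2: 1
  v4: 1
  v7: 1
  v9: 1
  v5: 2
  ...
A maximum chain: v2 < v10 < v11
Number of elements in the longest chain: 3


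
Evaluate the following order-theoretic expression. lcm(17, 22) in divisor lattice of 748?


Join=lcm.
gcd(17,22)=1
lcm=374


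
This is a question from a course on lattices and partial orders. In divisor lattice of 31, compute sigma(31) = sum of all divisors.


sigma(n) = sum of divisors.
Divisors of 31: [1, 31]
Sum = 32


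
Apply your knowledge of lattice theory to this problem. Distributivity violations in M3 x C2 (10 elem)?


Distributive law: a ^ (b v c) = (a ^ b) v (a ^ c).
Check all 10^3 = 1000 ordered triples (a,b,c).
  e.g. a=(a1,0), b=(a2,0), c=(a3,0): lhs=(a1,0) != rhs=(0,0)
  e.g. a=(a1,0), b=(a2,0), c=(a3,1): lhs=(a1,0) != rhs=(0,0)
Total violating triples: 48


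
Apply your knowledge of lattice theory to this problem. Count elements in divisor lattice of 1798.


Divisors of 1798: [1, 2, 29, 31, 58, 62, 899, 1798]
Count: 8


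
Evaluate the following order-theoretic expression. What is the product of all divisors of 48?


Divisors of 48: [1, 2, 3, 4, 6, 8, 12, 16, 24, 48]
Product = n^(d(n)/2) = 48^(10/2)
Product = 254803968


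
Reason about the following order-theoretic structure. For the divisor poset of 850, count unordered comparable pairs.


A comparable pair {a,b} has a < b or b < a in the order.
Count unordered pairs where one element is strictly below the other.
Examples: {1,2}, {1,5}, {1,10}, {1,17}, ...
Total comparable pairs: 42


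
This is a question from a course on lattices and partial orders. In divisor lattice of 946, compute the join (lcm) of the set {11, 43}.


In a divisor lattice, join = lcm (least common multiple).
Compute lcm iteratively: start with first element, then lcm(current, next).
Elements: [11, 43]
lcm(11,43) = 473
Final lcm = 473


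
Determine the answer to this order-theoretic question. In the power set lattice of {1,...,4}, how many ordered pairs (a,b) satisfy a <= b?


The order relation is {(a,b) : a <= b}, reflexive so it includes (a,a).
Examples: ({},{}), ({},{1,2}), ({},{1,2,3}), ({},{1,2,3,4}), ({},{1,2,4}), ...
Total ordered pairs: 81


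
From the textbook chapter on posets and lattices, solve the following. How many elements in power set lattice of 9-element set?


Power set = 2^n.
2^9 = 512


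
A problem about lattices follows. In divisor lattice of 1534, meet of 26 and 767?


In a divisor lattice, meet = gcd (greatest common divisor).
By Euclidean algorithm or factoring: gcd(26,767) = 13


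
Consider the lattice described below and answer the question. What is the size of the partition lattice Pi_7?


B(n) = number of set partitions of an n-element set.
B(n) satisfies the recurrence: B(n+1) = sum_k C(n,k)*B(k).
B(7) = 877


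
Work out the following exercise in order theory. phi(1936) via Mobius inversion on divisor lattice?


phi(n) = n * prod_{p|n} (1 - 1/p).
Prime divisors of 1936: [2, 11]
phi(1936) = 1936 * (1 - 1/2) * (1 - 1/11)
phi(1936) = 880


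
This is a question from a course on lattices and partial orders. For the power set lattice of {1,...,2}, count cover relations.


A cover relation a -< b holds when a < b with no c strictly between.
Cover relations:
  {} -< {1}
  {} -< {2}
  {1} -< {1,2}
  {2} -< {1,2}
Total: 4


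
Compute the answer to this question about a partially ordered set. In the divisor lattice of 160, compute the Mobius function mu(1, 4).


In a divisor lattice, mu(a,b) = mu(b/a) where mu is the classical Mobius function.
b/a = 4/1 = 4
Prime factorization of 4: primes [2]
4 is not squarefree, so mu(4) = 0


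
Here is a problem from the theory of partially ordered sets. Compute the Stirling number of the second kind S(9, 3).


S(n,k) = k*S(n-1,k) + S(n-1,k-1).
S(8,3) = 966, S(8,2) = 127
S(9,3) = 3*966 + 127 = 2898 + 127
S(9,3) = 3025


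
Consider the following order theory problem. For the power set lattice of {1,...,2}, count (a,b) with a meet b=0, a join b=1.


Complement pair (a,b): a meet b = bottom, a join b = top.
Here: A intersect B = {} and A union B = {1,...,2}.
Pairs found: ({},{1,2}), ({1},{2}), ({2},{1}), ({1,2},{})
Total ordered pairs: 4


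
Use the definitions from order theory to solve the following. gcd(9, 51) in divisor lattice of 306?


Meet=gcd.
gcd(9,51)=3


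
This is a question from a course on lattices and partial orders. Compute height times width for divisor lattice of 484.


Height = length of longest chain minus 1; width = size of largest antichain.
A maximum chain: 1 | 11 | 121 | 242 | 484  (height 4).
A maximum antichain: {4, 22, 121}  (width 3).
Product = 4 * 3 = 12


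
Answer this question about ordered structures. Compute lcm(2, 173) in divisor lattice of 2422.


In a divisor lattice, join = lcm (least common multiple).
gcd(2,173) = 1
lcm(2,173) = 2*173/gcd = 346/1 = 346


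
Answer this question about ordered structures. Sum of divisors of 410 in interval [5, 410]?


Interval [5,410] in divisors of 410: [5, 10, 205, 410]
Sum = 630


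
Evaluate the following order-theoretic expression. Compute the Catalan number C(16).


C(n) = C(2n, n) / (n+1).
C(32, 16) = 601080390
C(16) = 601080390 / 17 = 35357670


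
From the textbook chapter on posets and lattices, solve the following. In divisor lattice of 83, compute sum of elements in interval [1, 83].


Interval [1,83] in divisors of 83: [1, 83]
Sum = 84


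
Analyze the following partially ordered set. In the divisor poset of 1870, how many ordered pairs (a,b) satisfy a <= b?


The order relation is {(a,b) : a <= b}, reflexive so it includes (a,a).
Examples: (1,1), (1,10), (1,11), (1,110), (1,17), ...
Total ordered pairs: 81


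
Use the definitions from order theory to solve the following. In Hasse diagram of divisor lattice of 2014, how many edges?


A cover relation a -< b holds when a < b with no c strictly between.
Cover relations:
  1 -< 2
  1 -< 19
  1 -< 53
  2 -< 38
  2 -< 106
  19 -< 38
  19 -< 1007
  38 -< 2014
  ...4 more
Total: 12


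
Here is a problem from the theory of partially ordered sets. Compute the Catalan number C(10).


C(n) = C(2n, n) / (n+1).
C(20, 10) = 184756
C(10) = 184756 / 11 = 16796


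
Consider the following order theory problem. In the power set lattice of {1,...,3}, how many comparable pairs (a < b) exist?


A comparable pair {a,b} has a < b or b < a in the order.
Count unordered pairs where one element is strictly below the other.
Examples: {{},{1}}, {{},{2}}, {{},{3}}, {{},{1,2}}, ...
Total comparable pairs: 19


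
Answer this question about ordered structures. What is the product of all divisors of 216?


Divisors of 216: [1, 2, 3, 4, 6, 8, 9, 12, 18, 24, 27, 36, 54, 72, 108, 216]
Product = n^(d(n)/2) = 216^(16/2)
Product = 4738381338321616896


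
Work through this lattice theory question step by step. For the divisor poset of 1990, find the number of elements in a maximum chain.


A chain is a totally ordered subset; we count the number of elements in a maximum chain.
Compute, for each element x, the size of the longest chain ending at x:
  1: 1
  2: 2
  5: 2
  199: 2
  10: 3
  398: 3
  ...
A maximum chain: 1 < 2 < 10 < 1990
Number of elements in the longest chain: 4


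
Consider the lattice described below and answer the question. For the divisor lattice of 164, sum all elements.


sigma(n) = sum of divisors.
Divisors of 164: [1, 2, 4, 41, 82, 164]
Sum = 294


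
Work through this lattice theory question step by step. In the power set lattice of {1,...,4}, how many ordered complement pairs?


Complement pair (a,b): a meet b = bottom, a join b = top.
Here: A intersect B = {} and A union B = {1,...,4}.
Pairs found: ({},{1,2,3,4}), ({1},{2,3,4}), ({2},{1,3,4}), ({3},{1,2,4}), ... (12 more)
Total ordered pairs: 16


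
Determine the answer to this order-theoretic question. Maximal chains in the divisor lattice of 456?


A maximal chain goes from the minimum element to a maximal element via cover relations.
Counting all min-to-max paths in the cover graph.
Total maximal chains: 20


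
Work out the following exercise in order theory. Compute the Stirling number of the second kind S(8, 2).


S(n,k) = k*S(n-1,k) + S(n-1,k-1).
S(7,2) = 63, S(7,1) = 1
S(8,2) = 2*63 + 1 = 126 + 1
S(8,2) = 127


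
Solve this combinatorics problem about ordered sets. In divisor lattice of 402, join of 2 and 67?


In a divisor lattice, join = lcm (least common multiple).
gcd(2,67) = 1
lcm(2,67) = 2*67/gcd = 134/1 = 134


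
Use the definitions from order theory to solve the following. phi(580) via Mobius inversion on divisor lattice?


phi(n) = n * prod_{p|n} (1 - 1/p).
Prime divisors of 580: [2, 5, 29]
phi(580) = 580 * (1 - 1/2) * (1 - 1/5) * (1 - 1/29)
phi(580) = 224


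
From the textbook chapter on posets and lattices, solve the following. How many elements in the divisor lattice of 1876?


Divisors of 1876: [1, 2, 4, 7, 14, 28, 67, 134, 268, 469, 938, 1876]
Count: 12


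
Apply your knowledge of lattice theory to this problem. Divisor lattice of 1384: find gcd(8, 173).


In a divisor lattice, meet = gcd (greatest common divisor).
By Euclidean algorithm or factoring: gcd(8,173) = 1


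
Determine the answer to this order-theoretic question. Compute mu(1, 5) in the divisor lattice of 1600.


In a divisor lattice, mu(a,b) = mu(b/a) where mu is the classical Mobius function.
b/a = 5/1 = 5
Prime factorization of 5: primes [5]
5 is squarefree with 1 prime factor(s), so mu(5) = (-1)^1 = -1


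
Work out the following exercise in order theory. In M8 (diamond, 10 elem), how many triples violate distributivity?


Distributive law: a ^ (b v c) = (a ^ b) v (a ^ c).
Check all 10^3 = 1000 ordered triples (a,b,c).
  e.g. a=a1, b=a2, c=a3: lhs=a1 != rhs=0
  e.g. a=a1, b=a2, c=a4: lhs=a1 != rhs=0
Total violating triples: 336


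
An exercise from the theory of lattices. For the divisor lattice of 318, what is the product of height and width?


Height = length of longest chain minus 1; width = size of largest antichain.
A maximum chain: 1 | 53 | 159 | 318  (height 3).
A maximum antichain: {2, 3, 53}  (width 3).
Product = 3 * 3 = 9


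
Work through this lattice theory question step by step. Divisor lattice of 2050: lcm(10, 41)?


Join=lcm.
gcd(10,41)=1
lcm=410


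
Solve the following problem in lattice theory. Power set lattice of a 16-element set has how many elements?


Power set = 2^n.
2^16 = 65536


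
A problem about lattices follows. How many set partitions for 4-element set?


B(n) = number of set partitions of an n-element set.
B(n) satisfies the recurrence: B(n+1) = sum_k C(n,k)*B(k).
B(4) = 15


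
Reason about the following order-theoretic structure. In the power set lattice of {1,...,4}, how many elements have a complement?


An element a is complemented if some b has a meet b = bottom, a join b = top.
every subset A has complement S\A, so all elements are complemented.
Complemented elements: {}, {1}, {2}, {3}, {4}, {1,2}, ... (10 more)
Count: 16


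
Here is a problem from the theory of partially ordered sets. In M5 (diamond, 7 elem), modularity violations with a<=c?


Modular law: if a <= c then a v (b ^ c) = (a v b) ^ c.
Check all triples (a,b,c) with a <= c among 7 elements.
This lattice is modular (diamonds M_m and their chain-products are modular).
Total violating triples: 0


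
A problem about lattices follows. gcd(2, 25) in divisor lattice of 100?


Meet=gcd.
gcd(2,25)=1


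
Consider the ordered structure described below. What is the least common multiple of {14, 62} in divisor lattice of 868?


In a divisor lattice, join = lcm (least common multiple).
Compute lcm iteratively: start with first element, then lcm(current, next).
Elements: [14, 62]
lcm(14,62) = 434
Final lcm = 434


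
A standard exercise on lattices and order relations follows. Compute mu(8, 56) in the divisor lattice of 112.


In a divisor lattice, mu(a,b) = mu(b/a) where mu is the classical Mobius function.
b/a = 56/8 = 7
Prime factorization of 7: primes [7]
7 is squarefree with 1 prime factor(s), so mu(7) = (-1)^1 = -1


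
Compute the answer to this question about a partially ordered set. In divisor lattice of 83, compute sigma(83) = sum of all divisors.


sigma(n) = sum of divisors.
Divisors of 83: [1, 83]
Sum = 84


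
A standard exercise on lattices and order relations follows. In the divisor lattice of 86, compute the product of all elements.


Divisors of 86: [1, 2, 43, 86]
Product = n^(d(n)/2) = 86^(4/2)
Product = 7396


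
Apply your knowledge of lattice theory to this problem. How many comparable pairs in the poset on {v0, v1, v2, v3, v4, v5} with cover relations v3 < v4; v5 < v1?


A comparable pair {a,b} has a < b or b < a in the order.
Count unordered pairs where one element is strictly below the other.
Examples: {v1,v5}, {v3,v4}
Total comparable pairs: 2


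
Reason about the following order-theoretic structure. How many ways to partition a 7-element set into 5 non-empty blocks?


S(n,k) = k*S(n-1,k) + S(n-1,k-1).
S(6,5) = 15, S(6,4) = 65
S(7,5) = 5*15 + 65 = 75 + 65
S(7,5) = 140


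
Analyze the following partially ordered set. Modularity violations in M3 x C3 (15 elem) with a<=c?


Modular law: if a <= c then a v (b ^ c) = (a v b) ^ c.
Check all triples (a,b,c) with a <= c among 15 elements.
This lattice is modular (diamonds M_m and their chain-products are modular).
Total violating triples: 0


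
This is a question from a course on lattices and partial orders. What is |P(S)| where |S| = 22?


Power set = 2^n.
2^22 = 4194304


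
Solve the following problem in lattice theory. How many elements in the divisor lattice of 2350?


Divisors of 2350: [1, 2, 5, 10, 25, 47, 50, 94, 235, 470, 1175, 2350]
Count: 12


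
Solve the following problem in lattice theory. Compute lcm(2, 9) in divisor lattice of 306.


In a divisor lattice, join = lcm (least common multiple).
gcd(2,9) = 1
lcm(2,9) = 2*9/gcd = 18/1 = 18


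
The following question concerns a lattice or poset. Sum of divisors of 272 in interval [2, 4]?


Interval [2,4] in divisors of 272: [2, 4]
Sum = 6


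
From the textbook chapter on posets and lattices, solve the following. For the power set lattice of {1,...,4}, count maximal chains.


A maximal chain goes from the minimum element to a maximal element via cover relations.
Counting all min-to-max paths in the cover graph.
Total maximal chains: 24


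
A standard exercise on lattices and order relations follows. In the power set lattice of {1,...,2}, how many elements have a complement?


An element a is complemented if some b has a meet b = bottom, a join b = top.
every subset A has complement S\A, so all elements are complemented.
Complemented elements: {}, {1}, {2}, {1,2}
Count: 4


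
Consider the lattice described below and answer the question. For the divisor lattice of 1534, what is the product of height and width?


Height = length of longest chain minus 1; width = size of largest antichain.
A maximum chain: 1 | 59 | 767 | 1534  (height 3).
A maximum antichain: {2, 13, 59}  (width 3).
Product = 3 * 3 = 9


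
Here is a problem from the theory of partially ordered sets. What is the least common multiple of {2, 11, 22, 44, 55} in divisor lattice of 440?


In a divisor lattice, join = lcm (least common multiple).
Compute lcm iteratively: start with first element, then lcm(current, next).
Elements: [2, 11, 22, 44, 55]
lcm(2,11) = 22
lcm(22,22) = 22
lcm(22,44) = 44
lcm(44,55) = 220
Final lcm = 220


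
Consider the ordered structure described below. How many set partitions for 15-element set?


B(n) = number of set partitions of an n-element set.
B(n) satisfies the recurrence: B(n+1) = sum_k C(n,k)*B(k).
B(15) = 1382958545


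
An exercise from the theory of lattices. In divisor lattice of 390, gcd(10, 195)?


Meet=gcd.
gcd(10,195)=5


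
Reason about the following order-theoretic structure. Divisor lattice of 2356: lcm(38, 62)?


Join=lcm.
gcd(38,62)=2
lcm=1178


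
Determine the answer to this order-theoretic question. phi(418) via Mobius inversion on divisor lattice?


phi(n) = n * prod_{p|n} (1 - 1/p).
Prime divisors of 418: [2, 11, 19]
phi(418) = 418 * (1 - 1/2) * (1 - 1/11) * (1 - 1/19)
phi(418) = 180


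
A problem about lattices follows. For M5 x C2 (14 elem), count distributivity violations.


Distributive law: a ^ (b v c) = (a ^ b) v (a ^ c).
Check all 14^3 = 2744 ordered triples (a,b,c).
  e.g. a=(a1,0), b=(a2,0), c=(a3,0): lhs=(a1,0) != rhs=(0,0)
  e.g. a=(a1,0), b=(a2,0), c=(a3,1): lhs=(a1,0) != rhs=(0,0)
Total violating triples: 480


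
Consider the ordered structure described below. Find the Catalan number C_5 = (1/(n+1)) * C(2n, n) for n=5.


C(n) = C(2n, n) / (n+1).
C(10, 5) = 252
C(5) = 252 / 6 = 42


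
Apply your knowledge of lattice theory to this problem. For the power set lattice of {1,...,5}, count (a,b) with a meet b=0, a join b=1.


Complement pair (a,b): a meet b = bottom, a join b = top.
Here: A intersect B = {} and A union B = {1,...,5}.
Pairs found: ({},{1,2,3,4,5}), ({1},{2,3,4,5}), ({2},{1,3,4,5}), ({3},{1,2,4,5}), ... (28 more)
Total ordered pairs: 32


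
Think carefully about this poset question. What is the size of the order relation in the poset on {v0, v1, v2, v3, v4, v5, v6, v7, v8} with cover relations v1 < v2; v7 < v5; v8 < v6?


The order relation is {(a,b) : a <= b}, reflexive so it includes (a,a).
Examples: (v0,v0), (v1,v1), (v1,v2), (v2,v2), (v3,v3), ...
Total ordered pairs: 12


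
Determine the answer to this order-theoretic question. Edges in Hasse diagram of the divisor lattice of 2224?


A cover relation a -< b holds when a < b with no c strictly between.
Cover relations:
  1 -< 2
  1 -< 139
  2 -< 4
  2 -< 278
  4 -< 8
  4 -< 556
  8 -< 16
  8 -< 1112
  ...5 more
Total: 13


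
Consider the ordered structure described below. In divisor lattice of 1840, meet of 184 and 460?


In a divisor lattice, meet = gcd (greatest common divisor).
By Euclidean algorithm or factoring: gcd(184,460) = 92


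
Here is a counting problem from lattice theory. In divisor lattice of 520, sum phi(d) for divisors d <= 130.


Divisors of 520 up to 130: [1, 2, 4, 5, 8, 10, 13, 20, 26, 40, 52, 65, 104, 130]
phi values: [1, 1, 2, 4, 4, 4, 12, 8, 12, 16, 24, 48, 48, 48]
Sum = 232


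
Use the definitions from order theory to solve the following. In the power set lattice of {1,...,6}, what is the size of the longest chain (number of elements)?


A chain is a totally ordered subset; we count the number of elements in a maximum chain.
Compute, for each element x, the size of the longest chain ending at x:
  {}: 1
  {1}: 2
  {2}: 2
  {3}: 2
  {4}: 2
  {5}: 2
  ...
A maximum chain: {} < {1} < {1,2} < {1,2,3} < {1,2,3,4} < {1,2,3,4,5} < {1,2,3,4,5,6}
Number of elements in the longest chain: 7


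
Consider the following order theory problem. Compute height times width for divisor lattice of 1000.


Height = length of longest chain minus 1; width = size of largest antichain.
A maximum chain: 1 | 5 | 25 | 125 | 250 | 500 | 1000  (height 6).
A maximum antichain: {8, 20, 50, 125}  (width 4).
Product = 6 * 4 = 24


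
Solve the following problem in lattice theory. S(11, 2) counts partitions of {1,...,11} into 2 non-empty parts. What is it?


S(n,k) = k*S(n-1,k) + S(n-1,k-1).
S(10,2) = 511, S(10,1) = 1
S(11,2) = 2*511 + 1 = 1022 + 1
S(11,2) = 1023


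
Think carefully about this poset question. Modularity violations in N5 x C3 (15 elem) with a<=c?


Modular law: if a <= c then a v (b ^ c) = (a v b) ^ c.
Check all triples (a,b,c) with a <= c among 15 elements.
  e.g. a=(a,0), b=(c,0), c=(b,0): lhs=(a,0) != rhs=(b,0)
  e.g. a=(a,0), b=(c,1), c=(b,0): lhs=(a,0) != rhs=(b,0)
Total violating triples: 18


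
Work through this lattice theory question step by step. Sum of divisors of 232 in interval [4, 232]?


Interval [4,232] in divisors of 232: [4, 8, 116, 232]
Sum = 360


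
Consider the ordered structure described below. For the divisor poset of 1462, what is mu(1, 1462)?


In a divisor lattice, mu(a,b) = mu(b/a) where mu is the classical Mobius function.
b/a = 1462/1 = 1462
Prime factorization of 1462: primes [2, 17, 43]
1462 is squarefree with 3 prime factor(s), so mu(1462) = (-1)^3 = -1


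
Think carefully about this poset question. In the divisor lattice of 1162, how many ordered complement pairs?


Complement pair (a,b): a meet b = bottom, a join b = top.
Here: gcd(a,b)=1 and lcm(a,b)=1162, i.e. a*b=1162 with a,b coprime.
Pairs found: (1,1162), (2,581), (7,166), (14,83), ... (4 more)
Total ordered pairs: 8


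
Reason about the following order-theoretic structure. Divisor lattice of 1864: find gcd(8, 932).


In a divisor lattice, meet = gcd (greatest common divisor).
By Euclidean algorithm or factoring: gcd(8,932) = 4


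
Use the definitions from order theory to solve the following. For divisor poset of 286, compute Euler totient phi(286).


phi(n) = n * prod_{p|n} (1 - 1/p).
Prime divisors of 286: [2, 11, 13]
phi(286) = 286 * (1 - 1/2) * (1 - 1/11) * (1 - 1/13)
phi(286) = 120


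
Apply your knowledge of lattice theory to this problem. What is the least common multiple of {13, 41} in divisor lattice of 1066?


In a divisor lattice, join = lcm (least common multiple).
Compute lcm iteratively: start with first element, then lcm(current, next).
Elements: [13, 41]
lcm(13,41) = 533
Final lcm = 533


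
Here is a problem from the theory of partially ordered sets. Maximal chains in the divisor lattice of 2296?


A maximal chain goes from the minimum element to a maximal element via cover relations.
Counting all min-to-max paths in the cover graph.
Total maximal chains: 20


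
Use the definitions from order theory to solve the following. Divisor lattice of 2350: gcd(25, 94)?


Meet=gcd.
gcd(25,94)=1


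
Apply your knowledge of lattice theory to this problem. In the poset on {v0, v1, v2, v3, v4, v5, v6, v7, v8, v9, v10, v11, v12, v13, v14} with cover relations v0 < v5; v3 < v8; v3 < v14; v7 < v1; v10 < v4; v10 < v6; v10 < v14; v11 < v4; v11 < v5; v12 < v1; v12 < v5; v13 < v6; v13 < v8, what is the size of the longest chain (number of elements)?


A chain is a totally ordered subset; we count the number of elements in a maximum chain.
Compute, for each element x, the size of the longest chain ending at x:
  v0: 1
  v2: 1
  v3: 1
  v7: 1
  v9: 1
  v10: 1
  ...
A maximum chain: v7 < v1
Number of elements in the longest chain: 2


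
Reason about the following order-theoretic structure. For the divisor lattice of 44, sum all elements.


sigma(n) = sum of divisors.
Divisors of 44: [1, 2, 4, 11, 22, 44]
Sum = 84


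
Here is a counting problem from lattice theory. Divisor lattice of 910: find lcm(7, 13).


In a divisor lattice, join = lcm (least common multiple).
gcd(7,13) = 1
lcm(7,13) = 7*13/gcd = 91/1 = 91


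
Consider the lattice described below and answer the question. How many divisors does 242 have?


Divisors of 242: [1, 2, 11, 22, 121, 242]
Count: 6


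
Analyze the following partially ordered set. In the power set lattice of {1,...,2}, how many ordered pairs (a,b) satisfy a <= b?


The order relation is {(a,b) : a <= b}, reflexive so it includes (a,a).
Examples: ({},{}), ({},{1,2}), ({},{1}), ({},{2}), ({1,2},{1,2}), ...
Total ordered pairs: 9


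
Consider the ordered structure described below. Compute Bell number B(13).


B(n) = number of set partitions of an n-element set.
B(n) satisfies the recurrence: B(n+1) = sum_k C(n,k)*B(k).
B(13) = 27644437


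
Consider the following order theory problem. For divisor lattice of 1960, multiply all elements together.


Divisors of 1960: [1, 2, 4, 5, 7, 8, 10, 14, 20, 28, 35, 40, 49, 56, 70, 98, 140, 196, 245, 280, 392, 490, 980, 1960]
Product = n^(d(n)/2) = 1960^(24/2)
Product = 3214199700417740936751087616000000000000


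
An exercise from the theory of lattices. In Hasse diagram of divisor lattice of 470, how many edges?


A cover relation a -< b holds when a < b with no c strictly between.
Cover relations:
  1 -< 2
  1 -< 5
  1 -< 47
  2 -< 10
  2 -< 94
  5 -< 10
  5 -< 235
  10 -< 470
  ...4 more
Total: 12


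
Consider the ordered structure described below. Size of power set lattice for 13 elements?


Power set = 2^n.
2^13 = 8192
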